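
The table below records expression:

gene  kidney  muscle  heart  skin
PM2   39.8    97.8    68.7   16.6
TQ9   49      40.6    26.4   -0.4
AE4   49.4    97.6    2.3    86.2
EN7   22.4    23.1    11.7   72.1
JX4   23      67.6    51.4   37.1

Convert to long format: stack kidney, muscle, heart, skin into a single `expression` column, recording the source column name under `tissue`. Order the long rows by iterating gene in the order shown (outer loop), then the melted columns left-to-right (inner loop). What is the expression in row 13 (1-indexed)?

22.4

20 rows total (5 × 4). Row 13: index ⌊(13-1)/4⌋ = 3 into gene → EN7; (13-1) mod 4 = 0 into the melted columns → kidney.
So row 13 is (EN7, kidney, 22.4); expression = 22.4.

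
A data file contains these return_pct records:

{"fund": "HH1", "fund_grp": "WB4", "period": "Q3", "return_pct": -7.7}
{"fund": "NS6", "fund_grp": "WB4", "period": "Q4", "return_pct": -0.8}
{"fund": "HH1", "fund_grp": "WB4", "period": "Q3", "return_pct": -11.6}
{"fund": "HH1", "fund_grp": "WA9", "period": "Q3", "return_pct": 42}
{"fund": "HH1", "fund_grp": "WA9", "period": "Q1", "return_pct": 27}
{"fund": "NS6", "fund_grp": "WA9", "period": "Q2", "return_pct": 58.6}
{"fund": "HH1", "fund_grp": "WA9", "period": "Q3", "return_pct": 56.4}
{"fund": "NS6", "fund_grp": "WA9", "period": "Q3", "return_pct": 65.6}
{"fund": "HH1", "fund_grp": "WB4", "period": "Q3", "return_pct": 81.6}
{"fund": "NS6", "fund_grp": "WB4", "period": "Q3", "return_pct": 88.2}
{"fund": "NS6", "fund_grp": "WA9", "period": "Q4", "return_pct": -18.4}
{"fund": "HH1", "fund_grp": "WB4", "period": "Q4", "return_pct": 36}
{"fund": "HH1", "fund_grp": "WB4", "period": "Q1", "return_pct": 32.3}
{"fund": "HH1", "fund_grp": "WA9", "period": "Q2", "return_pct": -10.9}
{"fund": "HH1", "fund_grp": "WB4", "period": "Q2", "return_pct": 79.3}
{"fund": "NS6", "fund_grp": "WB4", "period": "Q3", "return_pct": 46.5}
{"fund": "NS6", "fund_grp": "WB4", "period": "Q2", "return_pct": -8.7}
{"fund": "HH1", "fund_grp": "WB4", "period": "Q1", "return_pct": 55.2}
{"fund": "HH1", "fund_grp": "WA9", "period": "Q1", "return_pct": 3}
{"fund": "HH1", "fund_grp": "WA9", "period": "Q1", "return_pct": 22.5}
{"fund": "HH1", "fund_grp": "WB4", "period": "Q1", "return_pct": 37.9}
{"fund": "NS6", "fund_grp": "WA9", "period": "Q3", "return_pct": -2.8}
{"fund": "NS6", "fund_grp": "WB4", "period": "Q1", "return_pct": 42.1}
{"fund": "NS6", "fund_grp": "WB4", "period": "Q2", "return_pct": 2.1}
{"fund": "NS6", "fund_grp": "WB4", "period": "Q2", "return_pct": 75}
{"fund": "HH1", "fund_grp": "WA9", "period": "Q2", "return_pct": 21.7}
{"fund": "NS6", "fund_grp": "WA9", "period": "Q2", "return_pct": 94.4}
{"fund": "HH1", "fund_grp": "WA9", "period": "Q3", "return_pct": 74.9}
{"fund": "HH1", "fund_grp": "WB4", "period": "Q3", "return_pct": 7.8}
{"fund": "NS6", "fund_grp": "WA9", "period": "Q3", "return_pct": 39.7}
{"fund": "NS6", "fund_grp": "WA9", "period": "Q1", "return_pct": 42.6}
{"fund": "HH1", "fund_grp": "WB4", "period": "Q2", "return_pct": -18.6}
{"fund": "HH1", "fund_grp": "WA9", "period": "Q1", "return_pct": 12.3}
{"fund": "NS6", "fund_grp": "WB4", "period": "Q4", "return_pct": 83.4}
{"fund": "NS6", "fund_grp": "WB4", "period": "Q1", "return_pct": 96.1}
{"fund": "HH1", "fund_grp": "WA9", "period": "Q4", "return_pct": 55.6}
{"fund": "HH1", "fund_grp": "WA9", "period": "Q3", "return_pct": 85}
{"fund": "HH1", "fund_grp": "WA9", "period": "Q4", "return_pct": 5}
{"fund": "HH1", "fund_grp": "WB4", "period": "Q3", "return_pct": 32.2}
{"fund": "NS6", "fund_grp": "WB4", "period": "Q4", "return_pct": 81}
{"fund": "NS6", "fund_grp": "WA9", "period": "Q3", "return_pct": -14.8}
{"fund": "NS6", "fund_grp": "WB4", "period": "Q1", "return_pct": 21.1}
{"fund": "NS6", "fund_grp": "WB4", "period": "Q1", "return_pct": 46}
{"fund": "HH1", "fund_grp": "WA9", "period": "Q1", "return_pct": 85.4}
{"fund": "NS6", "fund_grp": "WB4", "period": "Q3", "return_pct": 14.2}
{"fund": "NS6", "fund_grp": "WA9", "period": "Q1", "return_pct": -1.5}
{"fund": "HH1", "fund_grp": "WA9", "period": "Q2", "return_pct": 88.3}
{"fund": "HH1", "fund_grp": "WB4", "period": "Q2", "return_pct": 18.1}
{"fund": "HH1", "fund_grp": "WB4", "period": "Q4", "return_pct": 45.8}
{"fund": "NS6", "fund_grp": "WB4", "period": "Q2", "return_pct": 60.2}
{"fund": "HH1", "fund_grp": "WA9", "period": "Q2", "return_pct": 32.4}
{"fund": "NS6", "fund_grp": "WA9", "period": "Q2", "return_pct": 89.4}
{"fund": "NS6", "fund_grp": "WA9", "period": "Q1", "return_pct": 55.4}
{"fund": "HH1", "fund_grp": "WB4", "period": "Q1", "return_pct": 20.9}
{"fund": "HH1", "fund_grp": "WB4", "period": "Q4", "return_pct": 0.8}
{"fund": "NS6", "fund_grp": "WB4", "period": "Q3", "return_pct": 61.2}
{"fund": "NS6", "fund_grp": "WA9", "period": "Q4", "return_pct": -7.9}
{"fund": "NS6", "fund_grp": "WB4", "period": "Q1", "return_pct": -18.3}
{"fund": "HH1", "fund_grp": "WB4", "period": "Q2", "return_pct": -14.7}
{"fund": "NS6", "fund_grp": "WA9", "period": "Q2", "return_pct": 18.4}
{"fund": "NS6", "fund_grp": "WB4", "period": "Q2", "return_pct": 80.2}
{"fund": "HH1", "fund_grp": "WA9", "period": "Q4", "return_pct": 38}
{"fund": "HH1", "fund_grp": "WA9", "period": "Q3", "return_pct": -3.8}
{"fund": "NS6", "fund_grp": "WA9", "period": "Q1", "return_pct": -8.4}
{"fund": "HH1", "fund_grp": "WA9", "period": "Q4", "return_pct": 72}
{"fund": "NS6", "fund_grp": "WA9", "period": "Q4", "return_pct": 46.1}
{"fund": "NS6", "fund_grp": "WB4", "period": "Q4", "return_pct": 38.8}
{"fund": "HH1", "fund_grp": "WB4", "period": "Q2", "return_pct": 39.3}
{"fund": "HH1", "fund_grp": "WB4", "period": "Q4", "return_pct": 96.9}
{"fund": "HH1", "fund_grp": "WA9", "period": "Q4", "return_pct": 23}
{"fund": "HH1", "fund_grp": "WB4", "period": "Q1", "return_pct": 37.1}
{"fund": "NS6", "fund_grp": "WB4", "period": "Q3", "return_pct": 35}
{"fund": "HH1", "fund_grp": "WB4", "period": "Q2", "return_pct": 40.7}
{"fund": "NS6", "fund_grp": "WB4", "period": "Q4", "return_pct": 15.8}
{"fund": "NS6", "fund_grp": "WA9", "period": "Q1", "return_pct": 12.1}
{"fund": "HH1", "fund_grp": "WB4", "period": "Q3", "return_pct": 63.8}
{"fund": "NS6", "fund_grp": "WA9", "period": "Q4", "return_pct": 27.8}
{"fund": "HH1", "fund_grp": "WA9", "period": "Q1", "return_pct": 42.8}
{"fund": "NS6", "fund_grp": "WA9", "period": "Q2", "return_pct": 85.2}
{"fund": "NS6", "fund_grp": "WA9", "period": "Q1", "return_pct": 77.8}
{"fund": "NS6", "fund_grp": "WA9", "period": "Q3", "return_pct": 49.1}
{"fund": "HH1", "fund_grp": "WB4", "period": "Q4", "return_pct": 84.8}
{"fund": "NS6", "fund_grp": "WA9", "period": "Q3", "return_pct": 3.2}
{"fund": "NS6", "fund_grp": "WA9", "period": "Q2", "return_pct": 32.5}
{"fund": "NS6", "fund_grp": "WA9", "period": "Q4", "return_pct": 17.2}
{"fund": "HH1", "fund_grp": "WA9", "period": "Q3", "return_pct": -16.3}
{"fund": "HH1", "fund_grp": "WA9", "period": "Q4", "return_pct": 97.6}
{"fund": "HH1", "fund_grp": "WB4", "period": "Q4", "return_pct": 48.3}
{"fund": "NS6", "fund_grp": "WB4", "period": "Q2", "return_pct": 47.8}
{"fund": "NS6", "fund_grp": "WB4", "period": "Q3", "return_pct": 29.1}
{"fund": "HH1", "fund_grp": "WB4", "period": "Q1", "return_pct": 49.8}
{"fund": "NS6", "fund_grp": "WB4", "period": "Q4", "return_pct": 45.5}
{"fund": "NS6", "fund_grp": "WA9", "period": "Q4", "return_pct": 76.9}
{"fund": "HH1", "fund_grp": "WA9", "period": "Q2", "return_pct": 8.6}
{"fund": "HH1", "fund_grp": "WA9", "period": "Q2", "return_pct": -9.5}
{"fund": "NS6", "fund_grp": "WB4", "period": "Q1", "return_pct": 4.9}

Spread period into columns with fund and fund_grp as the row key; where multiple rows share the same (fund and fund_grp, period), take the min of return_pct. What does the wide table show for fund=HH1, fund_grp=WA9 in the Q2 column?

-10.9

Rows with fund=HH1, fund_grp=WA9 and period=Q2: return_pct values are -10.9, 21.7, 88.3, 32.4, 8.6, -9.5.
min(-10.9, 21.7, 88.3, 32.4, 8.6, -9.5) = -10.9.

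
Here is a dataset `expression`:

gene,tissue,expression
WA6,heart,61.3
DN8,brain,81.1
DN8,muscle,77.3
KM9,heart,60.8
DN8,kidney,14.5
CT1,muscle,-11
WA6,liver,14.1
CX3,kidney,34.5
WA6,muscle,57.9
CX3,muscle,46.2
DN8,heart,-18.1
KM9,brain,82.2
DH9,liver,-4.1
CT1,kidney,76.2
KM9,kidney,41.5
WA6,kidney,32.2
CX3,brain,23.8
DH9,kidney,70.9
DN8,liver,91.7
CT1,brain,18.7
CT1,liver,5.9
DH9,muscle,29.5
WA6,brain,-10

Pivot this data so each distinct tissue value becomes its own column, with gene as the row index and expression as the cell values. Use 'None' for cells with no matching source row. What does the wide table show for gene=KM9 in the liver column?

None

No long-format row has gene=KM9 and tissue=liver, so the cell is None.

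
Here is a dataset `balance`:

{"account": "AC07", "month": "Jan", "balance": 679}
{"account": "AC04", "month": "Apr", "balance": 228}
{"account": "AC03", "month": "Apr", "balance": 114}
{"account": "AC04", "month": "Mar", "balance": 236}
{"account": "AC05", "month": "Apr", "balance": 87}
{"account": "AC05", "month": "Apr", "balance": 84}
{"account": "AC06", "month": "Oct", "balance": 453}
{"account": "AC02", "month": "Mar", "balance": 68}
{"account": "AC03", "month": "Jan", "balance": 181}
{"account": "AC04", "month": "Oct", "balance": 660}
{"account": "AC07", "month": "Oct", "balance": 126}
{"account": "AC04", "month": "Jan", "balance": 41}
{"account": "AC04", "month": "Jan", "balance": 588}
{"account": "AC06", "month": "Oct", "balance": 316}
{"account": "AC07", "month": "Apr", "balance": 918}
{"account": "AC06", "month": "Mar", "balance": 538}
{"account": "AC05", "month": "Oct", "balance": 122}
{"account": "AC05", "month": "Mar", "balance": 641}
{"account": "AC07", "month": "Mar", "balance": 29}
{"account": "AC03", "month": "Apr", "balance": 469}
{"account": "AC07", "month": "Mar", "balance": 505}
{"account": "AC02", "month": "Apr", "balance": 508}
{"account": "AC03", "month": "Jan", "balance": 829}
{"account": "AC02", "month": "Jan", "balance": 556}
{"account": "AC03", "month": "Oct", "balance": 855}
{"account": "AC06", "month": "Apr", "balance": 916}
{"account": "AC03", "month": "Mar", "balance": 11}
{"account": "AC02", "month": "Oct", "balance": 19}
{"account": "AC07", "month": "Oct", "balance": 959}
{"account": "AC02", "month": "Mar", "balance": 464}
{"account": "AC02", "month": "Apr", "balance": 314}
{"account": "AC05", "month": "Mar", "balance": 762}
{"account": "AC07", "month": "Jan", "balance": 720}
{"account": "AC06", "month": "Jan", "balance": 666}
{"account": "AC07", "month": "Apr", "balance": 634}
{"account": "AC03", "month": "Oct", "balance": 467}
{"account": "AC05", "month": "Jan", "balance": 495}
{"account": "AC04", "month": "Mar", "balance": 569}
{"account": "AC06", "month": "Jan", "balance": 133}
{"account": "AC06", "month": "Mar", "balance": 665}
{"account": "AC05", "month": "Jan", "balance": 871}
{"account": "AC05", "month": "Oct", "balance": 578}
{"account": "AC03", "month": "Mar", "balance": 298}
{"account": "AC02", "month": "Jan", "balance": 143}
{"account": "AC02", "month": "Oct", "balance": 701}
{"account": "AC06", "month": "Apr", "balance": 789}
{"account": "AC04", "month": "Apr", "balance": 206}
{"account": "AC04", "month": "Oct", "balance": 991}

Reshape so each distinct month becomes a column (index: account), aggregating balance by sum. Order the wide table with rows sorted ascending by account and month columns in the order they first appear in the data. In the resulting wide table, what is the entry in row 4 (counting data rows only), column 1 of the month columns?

1366

With rows sorted ascending by account, row 4 is account=AC05. month columns in first-appearance order: Jan, Apr, Mar, Oct; column 1 is Jan.
Long rows with account=AC05, month=Jan: 495 + 871 = 1366.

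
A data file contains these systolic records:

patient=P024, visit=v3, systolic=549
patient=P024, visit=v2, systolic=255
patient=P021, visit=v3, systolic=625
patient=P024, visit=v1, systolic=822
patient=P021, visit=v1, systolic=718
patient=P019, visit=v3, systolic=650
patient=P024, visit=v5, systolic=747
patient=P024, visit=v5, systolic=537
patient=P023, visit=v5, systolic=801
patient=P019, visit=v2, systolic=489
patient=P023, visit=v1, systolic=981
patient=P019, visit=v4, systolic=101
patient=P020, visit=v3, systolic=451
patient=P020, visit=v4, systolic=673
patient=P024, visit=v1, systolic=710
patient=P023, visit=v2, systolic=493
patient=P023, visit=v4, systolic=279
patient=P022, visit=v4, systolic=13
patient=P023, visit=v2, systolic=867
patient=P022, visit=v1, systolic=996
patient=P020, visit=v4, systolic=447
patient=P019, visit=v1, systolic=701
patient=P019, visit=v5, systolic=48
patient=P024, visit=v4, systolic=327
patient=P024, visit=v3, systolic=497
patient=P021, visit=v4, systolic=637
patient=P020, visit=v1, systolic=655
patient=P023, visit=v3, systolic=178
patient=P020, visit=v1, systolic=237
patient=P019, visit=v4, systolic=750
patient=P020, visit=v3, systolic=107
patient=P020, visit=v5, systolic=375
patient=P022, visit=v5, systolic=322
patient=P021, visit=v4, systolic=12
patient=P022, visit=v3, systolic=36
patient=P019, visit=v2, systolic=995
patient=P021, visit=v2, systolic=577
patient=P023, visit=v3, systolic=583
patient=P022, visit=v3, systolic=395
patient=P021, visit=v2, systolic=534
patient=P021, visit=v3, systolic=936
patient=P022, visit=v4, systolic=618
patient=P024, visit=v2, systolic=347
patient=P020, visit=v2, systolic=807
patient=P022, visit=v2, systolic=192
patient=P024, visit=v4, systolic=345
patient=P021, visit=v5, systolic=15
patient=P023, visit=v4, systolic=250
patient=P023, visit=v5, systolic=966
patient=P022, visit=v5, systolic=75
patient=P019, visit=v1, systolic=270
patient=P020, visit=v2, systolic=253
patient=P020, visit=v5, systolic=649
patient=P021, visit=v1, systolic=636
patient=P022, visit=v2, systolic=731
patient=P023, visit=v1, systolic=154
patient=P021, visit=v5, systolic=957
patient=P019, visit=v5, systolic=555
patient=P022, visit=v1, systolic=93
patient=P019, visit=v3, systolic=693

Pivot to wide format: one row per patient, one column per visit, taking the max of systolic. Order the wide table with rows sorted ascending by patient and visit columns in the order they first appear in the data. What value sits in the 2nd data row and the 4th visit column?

649

With rows sorted ascending by patient, row 2 is patient=P020. visit columns in first-appearance order: v3, v2, v1, v5, v4; column 4 is v5.
Long rows with patient=P020, visit=v5: max(375, 649) = 649.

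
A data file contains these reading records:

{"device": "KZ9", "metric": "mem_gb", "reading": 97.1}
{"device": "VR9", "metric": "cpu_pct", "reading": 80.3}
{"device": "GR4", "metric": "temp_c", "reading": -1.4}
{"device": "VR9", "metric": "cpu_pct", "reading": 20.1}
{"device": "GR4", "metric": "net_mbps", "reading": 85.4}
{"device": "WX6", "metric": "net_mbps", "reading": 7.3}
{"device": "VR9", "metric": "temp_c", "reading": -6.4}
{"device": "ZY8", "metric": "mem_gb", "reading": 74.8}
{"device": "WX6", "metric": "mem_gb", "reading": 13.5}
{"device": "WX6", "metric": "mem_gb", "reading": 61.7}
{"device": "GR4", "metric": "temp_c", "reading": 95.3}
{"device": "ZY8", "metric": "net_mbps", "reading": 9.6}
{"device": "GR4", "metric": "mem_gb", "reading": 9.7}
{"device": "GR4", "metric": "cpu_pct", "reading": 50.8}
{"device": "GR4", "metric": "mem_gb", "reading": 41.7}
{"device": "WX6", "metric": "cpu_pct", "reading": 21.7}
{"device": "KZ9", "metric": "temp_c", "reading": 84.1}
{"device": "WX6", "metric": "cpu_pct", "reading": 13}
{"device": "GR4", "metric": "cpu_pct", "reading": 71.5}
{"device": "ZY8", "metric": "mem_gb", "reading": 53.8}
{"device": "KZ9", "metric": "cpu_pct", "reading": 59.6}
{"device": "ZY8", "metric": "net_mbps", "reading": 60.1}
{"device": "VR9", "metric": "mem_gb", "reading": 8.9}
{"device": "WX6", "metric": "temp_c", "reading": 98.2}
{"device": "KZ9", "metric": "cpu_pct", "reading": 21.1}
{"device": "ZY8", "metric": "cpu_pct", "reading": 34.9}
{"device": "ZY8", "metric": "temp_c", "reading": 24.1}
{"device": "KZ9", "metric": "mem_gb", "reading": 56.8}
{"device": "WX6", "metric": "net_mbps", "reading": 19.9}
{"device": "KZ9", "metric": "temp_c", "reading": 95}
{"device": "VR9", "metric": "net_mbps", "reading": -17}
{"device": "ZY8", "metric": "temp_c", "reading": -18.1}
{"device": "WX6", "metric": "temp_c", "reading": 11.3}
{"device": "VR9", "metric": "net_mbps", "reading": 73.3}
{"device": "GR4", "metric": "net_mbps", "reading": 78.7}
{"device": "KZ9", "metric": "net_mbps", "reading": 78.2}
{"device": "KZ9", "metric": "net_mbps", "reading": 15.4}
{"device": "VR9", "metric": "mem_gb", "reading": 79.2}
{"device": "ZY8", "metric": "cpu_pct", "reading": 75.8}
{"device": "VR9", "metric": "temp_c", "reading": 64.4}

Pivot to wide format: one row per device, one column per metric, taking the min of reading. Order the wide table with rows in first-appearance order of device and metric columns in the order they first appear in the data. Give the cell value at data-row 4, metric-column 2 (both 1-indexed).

13

With rows in first-appearance order of device, row 4 is device=WX6. metric columns in first-appearance order: mem_gb, cpu_pct, temp_c, net_mbps; column 2 is cpu_pct.
Long rows with device=WX6, metric=cpu_pct: min(21.7, 13) = 13.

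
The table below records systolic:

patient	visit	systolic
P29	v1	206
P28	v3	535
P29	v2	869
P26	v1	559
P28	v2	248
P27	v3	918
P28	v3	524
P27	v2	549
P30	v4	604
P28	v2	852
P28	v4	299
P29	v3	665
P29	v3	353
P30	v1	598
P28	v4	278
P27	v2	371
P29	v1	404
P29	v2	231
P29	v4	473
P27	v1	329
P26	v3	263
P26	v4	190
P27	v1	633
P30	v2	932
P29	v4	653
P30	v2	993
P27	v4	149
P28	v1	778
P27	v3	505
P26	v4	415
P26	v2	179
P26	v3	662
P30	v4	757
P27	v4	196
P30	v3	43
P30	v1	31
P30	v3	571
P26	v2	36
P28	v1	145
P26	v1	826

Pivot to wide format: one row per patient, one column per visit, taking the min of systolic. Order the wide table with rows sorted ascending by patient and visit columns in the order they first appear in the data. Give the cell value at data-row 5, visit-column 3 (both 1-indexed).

With rows sorted ascending by patient, row 5 is patient=P30. visit columns in first-appearance order: v1, v3, v2, v4; column 3 is v2.
Long rows with patient=P30, visit=v2: min(932, 993) = 932.

932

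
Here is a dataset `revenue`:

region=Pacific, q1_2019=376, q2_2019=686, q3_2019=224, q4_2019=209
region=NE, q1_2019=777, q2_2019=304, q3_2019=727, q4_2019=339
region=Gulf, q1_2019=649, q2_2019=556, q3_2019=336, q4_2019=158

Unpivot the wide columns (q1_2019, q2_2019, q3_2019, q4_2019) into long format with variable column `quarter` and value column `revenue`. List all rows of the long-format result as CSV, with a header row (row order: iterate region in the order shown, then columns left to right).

region,quarter,revenue
Pacific,q1_2019,376
Pacific,q2_2019,686
Pacific,q3_2019,224
Pacific,q4_2019,209
NE,q1_2019,777
NE,q2_2019,304
NE,q3_2019,727
NE,q4_2019,339
Gulf,q1_2019,649
Gulf,q2_2019,556
Gulf,q3_2019,336
Gulf,q4_2019,158

Each (region, column) pair becomes one row: 3 × 4 = 12 rows.
For example, (Pacific, q1_2019) → revenue=376.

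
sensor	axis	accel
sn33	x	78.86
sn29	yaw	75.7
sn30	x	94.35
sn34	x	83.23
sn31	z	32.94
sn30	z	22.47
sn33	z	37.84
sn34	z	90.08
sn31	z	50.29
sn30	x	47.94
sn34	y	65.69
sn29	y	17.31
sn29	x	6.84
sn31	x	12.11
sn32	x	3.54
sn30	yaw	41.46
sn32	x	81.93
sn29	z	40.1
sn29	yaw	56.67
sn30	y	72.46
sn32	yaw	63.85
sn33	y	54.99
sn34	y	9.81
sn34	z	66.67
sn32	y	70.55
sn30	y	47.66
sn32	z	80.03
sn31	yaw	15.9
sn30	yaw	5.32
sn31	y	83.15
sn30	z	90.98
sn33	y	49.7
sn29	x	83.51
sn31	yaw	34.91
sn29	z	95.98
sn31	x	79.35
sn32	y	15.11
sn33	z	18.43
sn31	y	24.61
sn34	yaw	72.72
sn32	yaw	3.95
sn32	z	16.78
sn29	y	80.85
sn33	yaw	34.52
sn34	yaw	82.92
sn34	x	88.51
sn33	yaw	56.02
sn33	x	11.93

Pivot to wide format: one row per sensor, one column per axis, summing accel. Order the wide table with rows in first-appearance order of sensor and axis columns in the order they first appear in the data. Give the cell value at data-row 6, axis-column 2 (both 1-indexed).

With rows in first-appearance order of sensor, row 6 is sensor=sn32. axis columns in first-appearance order: x, yaw, z, y; column 2 is yaw.
Long rows with sensor=sn32, axis=yaw: 63.85 + 3.95 = 67.80.

67.80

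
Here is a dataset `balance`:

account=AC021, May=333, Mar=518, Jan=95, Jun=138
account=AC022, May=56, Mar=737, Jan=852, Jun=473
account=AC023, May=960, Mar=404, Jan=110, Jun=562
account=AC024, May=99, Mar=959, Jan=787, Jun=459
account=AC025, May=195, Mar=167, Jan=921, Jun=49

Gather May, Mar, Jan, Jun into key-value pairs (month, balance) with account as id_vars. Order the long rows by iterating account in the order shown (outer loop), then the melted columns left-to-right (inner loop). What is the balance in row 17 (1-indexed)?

195

20 rows total (5 × 4). Row 17: index ⌊(17-1)/4⌋ = 4 into account → AC025; (17-1) mod 4 = 0 into the melted columns → May.
So row 17 is (AC025, May, 195); balance = 195.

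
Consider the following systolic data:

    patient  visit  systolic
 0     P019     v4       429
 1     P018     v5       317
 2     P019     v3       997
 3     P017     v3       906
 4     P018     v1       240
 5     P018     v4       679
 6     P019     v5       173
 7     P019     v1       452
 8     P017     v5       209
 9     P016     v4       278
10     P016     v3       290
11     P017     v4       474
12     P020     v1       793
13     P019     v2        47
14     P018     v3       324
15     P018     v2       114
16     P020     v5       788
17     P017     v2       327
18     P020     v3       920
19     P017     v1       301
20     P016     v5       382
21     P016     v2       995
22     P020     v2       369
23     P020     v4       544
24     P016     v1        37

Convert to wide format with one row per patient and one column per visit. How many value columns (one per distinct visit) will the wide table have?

5

5 distinct visit values: v1, v2, v3, v4, v5.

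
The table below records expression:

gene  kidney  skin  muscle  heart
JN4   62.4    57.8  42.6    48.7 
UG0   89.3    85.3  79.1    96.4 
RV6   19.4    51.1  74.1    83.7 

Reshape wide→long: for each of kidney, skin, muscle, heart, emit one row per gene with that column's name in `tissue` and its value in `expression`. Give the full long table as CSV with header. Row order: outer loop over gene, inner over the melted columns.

Each (gene, column) pair becomes one row: 3 × 4 = 12 rows.
For example, (JN4, kidney) → expression=62.4.

gene,tissue,expression
JN4,kidney,62.4
JN4,skin,57.8
JN4,muscle,42.6
JN4,heart,48.7
UG0,kidney,89.3
UG0,skin,85.3
UG0,muscle,79.1
UG0,heart,96.4
RV6,kidney,19.4
RV6,skin,51.1
RV6,muscle,74.1
RV6,heart,83.7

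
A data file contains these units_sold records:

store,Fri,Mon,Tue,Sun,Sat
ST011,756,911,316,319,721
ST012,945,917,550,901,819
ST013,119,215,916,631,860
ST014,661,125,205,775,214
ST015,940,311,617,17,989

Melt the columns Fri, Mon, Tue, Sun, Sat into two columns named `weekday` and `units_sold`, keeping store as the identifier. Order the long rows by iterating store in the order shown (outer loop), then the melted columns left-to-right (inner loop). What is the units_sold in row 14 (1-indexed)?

631

25 rows total (5 × 5). Row 14: index ⌊(14-1)/5⌋ = 2 into store → ST013; (14-1) mod 5 = 3 into the melted columns → Sun.
So row 14 is (ST013, Sun, 631); units_sold = 631.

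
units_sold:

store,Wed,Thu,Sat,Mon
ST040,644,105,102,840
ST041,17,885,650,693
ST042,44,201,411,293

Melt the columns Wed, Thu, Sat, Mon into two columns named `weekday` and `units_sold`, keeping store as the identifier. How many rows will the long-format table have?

12

3 store values × 4 melted columns = 12 rows.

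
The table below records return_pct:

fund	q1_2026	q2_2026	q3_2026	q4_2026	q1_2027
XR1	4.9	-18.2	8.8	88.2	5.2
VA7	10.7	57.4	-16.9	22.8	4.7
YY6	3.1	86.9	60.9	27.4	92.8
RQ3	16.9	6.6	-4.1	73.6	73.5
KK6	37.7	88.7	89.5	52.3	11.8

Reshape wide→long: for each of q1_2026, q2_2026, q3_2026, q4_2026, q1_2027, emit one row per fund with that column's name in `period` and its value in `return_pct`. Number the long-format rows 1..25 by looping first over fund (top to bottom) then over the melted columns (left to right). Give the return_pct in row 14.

25 rows total (5 × 5). Row 14: index ⌊(14-1)/5⌋ = 2 into fund → YY6; (14-1) mod 5 = 3 into the melted columns → q4_2026.
So row 14 is (YY6, q4_2026, 27.4); return_pct = 27.4.

27.4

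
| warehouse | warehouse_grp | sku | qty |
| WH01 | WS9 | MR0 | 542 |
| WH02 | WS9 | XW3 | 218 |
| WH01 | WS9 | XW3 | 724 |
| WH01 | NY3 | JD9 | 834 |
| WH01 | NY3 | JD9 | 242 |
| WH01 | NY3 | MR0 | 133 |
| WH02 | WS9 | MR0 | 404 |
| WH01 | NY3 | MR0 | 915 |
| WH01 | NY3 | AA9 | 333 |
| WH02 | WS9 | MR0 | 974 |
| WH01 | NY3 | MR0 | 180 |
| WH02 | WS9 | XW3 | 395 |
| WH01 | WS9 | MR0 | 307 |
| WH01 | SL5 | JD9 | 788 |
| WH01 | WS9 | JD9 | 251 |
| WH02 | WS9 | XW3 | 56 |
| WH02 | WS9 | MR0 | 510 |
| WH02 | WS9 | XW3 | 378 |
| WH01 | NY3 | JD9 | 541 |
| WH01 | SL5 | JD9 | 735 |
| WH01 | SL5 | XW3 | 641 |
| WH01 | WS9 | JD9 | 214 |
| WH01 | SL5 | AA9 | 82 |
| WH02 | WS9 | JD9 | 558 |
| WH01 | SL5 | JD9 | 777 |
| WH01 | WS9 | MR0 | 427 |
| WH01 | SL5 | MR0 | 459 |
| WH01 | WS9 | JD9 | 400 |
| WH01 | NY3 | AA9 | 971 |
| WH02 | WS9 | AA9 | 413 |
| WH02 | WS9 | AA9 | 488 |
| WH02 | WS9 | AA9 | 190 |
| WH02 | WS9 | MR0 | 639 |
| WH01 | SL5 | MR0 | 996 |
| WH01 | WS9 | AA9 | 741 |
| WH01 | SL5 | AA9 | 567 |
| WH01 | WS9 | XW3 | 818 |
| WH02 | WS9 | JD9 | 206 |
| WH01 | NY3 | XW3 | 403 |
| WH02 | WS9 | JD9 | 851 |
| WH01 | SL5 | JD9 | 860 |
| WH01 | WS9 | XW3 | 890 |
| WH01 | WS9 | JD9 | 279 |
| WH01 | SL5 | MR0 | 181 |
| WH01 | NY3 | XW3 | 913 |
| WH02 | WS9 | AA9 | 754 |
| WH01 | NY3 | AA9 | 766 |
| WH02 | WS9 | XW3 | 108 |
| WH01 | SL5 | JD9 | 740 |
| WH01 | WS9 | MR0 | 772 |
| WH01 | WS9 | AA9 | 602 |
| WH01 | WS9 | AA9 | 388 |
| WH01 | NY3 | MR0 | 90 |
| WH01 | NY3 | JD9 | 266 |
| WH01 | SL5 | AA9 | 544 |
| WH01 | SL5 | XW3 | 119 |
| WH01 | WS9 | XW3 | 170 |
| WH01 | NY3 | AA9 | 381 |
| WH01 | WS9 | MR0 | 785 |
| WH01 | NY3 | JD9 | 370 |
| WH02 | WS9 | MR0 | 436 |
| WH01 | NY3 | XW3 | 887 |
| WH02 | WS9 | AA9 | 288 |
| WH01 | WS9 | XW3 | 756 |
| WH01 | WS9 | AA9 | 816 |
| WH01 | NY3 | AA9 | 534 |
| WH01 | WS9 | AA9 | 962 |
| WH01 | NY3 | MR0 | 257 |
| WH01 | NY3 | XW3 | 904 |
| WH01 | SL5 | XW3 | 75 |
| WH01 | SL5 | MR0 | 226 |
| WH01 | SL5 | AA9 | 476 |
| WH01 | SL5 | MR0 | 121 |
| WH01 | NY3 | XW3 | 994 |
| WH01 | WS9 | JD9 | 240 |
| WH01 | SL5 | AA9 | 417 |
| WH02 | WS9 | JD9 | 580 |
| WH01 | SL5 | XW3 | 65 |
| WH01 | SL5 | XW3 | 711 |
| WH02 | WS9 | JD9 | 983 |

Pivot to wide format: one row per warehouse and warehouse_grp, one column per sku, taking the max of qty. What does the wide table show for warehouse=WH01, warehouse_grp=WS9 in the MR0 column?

Rows with warehouse=WH01, warehouse_grp=WS9 and sku=MR0: qty values are 542, 307, 427, 772, 785.
max(542, 307, 427, 772, 785) = 785.

785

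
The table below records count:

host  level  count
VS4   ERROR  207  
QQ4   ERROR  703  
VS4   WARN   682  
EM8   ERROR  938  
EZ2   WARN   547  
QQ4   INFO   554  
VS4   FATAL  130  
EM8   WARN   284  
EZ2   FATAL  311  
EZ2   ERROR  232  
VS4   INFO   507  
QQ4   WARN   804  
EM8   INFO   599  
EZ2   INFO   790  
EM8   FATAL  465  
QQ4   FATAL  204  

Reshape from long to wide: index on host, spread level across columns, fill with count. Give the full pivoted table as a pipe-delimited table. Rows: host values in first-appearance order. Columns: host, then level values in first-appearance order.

Columns: host plus the 4 distinct level values (ERROR, WARN, INFO, FATAL).
For example, row VS4 column ERROR takes count=207 from the long row (VS4, ERROR).

| host | ERROR | WARN | INFO | FATAL |
| VS4 | 207 | 682 | 507 | 130 |
| QQ4 | 703 | 804 | 554 | 204 |
| EM8 | 938 | 284 | 599 | 465 |
| EZ2 | 232 | 547 | 790 | 311 |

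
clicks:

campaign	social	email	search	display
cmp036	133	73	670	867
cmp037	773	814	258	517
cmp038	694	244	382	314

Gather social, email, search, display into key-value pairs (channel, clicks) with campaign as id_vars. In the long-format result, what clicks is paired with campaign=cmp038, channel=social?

Unpivoting turns each (campaign, wide-column) pair into one long row.
The wide cell at row cmp038, column social holds 694, so the long row (cmp038, social) has clicks=694.

694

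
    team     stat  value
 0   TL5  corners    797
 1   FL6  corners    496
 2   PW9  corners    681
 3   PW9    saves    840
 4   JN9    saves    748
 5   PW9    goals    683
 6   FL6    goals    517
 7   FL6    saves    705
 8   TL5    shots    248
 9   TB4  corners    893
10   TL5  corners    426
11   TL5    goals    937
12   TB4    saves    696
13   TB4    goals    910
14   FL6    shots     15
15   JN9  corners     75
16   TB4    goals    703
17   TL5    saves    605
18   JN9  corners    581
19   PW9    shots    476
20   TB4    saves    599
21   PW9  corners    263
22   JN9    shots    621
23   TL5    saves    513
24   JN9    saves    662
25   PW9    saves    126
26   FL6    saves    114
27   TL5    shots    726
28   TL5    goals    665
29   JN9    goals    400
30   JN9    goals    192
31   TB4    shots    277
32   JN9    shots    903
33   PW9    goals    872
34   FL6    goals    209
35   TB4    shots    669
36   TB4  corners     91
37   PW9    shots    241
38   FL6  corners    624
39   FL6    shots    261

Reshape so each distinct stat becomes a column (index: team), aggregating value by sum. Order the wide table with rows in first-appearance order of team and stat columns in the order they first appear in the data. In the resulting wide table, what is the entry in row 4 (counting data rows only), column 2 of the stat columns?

1410

With rows in first-appearance order of team, row 4 is team=JN9. stat columns in first-appearance order: corners, saves, goals, shots; column 2 is saves.
Long rows with team=JN9, stat=saves: 748 + 662 = 1410.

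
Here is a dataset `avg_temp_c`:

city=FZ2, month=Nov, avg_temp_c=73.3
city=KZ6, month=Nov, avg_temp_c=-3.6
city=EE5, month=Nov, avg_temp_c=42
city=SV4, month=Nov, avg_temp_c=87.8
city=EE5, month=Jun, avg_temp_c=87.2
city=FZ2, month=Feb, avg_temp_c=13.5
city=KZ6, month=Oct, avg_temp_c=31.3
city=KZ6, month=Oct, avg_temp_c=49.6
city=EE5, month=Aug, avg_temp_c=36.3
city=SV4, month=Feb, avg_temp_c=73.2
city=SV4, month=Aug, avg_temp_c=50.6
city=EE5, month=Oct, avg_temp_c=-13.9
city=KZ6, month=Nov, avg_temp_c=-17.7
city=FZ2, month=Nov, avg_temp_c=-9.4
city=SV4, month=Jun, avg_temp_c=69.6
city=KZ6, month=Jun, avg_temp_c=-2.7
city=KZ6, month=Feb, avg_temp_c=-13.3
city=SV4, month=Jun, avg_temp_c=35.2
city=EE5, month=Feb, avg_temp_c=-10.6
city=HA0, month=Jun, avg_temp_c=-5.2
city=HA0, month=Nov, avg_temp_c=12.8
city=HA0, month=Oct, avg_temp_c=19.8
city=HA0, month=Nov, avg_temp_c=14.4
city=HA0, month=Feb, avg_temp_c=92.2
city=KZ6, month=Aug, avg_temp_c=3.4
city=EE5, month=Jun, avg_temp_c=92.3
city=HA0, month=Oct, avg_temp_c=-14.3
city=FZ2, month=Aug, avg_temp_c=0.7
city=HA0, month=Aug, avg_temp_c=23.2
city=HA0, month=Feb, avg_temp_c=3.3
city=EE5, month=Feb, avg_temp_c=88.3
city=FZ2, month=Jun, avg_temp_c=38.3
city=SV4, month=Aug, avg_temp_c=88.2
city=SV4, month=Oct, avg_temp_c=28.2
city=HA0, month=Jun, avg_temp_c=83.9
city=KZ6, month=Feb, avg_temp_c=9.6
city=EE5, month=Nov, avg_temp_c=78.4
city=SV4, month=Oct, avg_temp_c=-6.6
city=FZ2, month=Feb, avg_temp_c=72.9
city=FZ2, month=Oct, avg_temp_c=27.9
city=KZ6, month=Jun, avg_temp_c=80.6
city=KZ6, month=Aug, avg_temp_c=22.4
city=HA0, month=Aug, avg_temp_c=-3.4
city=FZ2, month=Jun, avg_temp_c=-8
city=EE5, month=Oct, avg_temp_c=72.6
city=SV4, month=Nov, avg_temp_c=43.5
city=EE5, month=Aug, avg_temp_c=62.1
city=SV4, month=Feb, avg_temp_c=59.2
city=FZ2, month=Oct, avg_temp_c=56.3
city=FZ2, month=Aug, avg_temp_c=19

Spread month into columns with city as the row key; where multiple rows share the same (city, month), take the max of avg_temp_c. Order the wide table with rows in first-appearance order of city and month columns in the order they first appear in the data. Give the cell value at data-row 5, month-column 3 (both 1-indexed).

With rows in first-appearance order of city, row 5 is city=HA0. month columns in first-appearance order: Nov, Jun, Feb, Oct, Aug; column 3 is Feb.
Long rows with city=HA0, month=Feb: max(92.2, 3.3) = 92.2.

92.2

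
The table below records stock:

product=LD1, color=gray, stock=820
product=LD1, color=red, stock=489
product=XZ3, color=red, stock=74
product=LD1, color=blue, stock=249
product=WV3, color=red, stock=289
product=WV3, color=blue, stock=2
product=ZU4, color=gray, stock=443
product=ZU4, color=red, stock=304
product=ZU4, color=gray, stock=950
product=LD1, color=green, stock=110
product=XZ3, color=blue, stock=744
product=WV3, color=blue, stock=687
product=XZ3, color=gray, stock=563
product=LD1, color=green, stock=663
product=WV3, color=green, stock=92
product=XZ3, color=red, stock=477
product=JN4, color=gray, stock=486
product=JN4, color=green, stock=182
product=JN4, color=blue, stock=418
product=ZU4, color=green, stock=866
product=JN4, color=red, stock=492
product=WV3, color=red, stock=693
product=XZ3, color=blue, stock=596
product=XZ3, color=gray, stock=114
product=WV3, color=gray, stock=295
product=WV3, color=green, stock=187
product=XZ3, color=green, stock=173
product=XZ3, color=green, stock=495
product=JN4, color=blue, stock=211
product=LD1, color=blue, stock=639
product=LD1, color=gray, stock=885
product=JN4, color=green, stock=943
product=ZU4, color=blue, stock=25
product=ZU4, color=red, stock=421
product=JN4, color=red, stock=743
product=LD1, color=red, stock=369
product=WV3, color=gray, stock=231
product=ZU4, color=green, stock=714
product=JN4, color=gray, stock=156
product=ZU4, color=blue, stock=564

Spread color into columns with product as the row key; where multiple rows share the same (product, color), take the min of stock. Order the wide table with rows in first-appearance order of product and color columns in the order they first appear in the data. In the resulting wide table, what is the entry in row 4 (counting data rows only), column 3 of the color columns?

25

With rows in first-appearance order of product, row 4 is product=ZU4. color columns in first-appearance order: gray, red, blue, green; column 3 is blue.
Long rows with product=ZU4, color=blue: min(25, 564) = 25.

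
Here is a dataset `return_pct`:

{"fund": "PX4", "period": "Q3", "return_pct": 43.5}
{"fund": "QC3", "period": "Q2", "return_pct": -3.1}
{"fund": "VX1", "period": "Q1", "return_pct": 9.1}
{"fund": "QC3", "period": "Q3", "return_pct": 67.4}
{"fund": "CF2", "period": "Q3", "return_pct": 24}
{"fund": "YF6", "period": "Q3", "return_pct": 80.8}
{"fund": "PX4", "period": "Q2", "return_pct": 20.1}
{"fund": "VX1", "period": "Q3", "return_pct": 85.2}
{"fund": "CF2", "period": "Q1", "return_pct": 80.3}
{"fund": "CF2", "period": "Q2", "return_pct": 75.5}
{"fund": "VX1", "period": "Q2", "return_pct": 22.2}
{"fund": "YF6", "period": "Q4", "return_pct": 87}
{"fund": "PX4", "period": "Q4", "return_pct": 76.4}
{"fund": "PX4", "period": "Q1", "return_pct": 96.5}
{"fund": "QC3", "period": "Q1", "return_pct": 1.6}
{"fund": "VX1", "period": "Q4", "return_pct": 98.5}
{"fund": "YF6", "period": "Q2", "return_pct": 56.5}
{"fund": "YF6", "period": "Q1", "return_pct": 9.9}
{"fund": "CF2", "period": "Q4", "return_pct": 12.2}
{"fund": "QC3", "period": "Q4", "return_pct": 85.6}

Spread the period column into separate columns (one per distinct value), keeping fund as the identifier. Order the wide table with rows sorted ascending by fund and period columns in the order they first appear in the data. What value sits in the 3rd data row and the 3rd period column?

1.6

With rows sorted ascending by fund, row 3 is fund=QC3. period columns in first-appearance order: Q3, Q2, Q1, Q4; column 3 is Q1.
Long rows with fund=QC3, period=Q1: return_pct = 1.6.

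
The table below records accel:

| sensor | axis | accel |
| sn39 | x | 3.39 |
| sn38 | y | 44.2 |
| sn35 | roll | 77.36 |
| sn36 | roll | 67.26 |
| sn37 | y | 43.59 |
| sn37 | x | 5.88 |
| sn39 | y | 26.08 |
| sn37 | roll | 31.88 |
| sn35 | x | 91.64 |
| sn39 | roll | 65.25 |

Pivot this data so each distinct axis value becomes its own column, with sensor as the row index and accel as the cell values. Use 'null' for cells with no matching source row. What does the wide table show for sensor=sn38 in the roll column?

null

No long-format row has sensor=sn38 and axis=roll, so the cell is null.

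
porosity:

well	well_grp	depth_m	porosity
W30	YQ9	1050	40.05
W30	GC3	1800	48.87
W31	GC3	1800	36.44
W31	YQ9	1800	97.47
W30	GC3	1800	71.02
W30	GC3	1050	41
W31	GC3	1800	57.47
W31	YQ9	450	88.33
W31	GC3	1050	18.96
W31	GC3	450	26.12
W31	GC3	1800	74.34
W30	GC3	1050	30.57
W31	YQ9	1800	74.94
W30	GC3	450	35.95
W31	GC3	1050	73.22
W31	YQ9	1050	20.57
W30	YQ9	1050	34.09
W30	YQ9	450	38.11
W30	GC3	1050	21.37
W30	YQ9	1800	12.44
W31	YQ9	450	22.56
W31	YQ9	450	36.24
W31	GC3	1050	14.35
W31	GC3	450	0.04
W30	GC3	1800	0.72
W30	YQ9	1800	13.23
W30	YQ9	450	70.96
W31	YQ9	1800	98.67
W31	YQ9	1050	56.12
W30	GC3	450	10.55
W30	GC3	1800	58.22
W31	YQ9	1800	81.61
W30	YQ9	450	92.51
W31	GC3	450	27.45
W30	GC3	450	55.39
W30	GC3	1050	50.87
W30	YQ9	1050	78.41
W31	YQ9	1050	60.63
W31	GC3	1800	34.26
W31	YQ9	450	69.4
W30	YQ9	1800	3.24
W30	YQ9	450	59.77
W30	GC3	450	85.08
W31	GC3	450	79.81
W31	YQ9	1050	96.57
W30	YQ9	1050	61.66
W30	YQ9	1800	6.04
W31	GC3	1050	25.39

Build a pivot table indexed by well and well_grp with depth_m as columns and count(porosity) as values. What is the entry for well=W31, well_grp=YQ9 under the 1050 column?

4

Rows with well=W31, well_grp=YQ9 and depth_m=1050: porosity values are 20.57, 56.12, 60.63, 96.57.
4 rows match — count = 4.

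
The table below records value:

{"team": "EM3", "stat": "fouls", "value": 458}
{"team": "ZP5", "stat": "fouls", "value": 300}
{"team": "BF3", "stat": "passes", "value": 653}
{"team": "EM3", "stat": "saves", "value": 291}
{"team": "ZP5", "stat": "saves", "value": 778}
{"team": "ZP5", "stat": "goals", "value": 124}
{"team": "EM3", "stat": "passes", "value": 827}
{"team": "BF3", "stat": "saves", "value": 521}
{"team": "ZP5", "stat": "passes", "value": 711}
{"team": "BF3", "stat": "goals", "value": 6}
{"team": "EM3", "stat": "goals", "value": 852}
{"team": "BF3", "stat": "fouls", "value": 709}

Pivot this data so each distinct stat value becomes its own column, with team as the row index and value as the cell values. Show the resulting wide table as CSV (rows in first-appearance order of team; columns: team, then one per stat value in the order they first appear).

Columns: team plus the 4 distinct stat values (fouls, passes, saves, goals).
For example, row EM3 column fouls takes value=458 from the long row (EM3, fouls).

team,fouls,passes,saves,goals
EM3,458,827,291,852
ZP5,300,711,778,124
BF3,709,653,521,6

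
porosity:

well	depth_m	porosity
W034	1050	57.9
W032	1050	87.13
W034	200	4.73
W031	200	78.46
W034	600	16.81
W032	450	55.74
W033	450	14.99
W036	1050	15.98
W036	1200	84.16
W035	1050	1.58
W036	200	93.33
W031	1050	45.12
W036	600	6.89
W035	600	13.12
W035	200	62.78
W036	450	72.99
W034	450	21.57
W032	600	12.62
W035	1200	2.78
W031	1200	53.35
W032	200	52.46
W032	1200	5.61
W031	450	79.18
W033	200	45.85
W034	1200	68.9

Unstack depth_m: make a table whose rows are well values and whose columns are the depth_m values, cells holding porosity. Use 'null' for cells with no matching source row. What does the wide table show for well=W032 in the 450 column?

The long row with well=W032, depth_m=450 has porosity=55.74.

55.74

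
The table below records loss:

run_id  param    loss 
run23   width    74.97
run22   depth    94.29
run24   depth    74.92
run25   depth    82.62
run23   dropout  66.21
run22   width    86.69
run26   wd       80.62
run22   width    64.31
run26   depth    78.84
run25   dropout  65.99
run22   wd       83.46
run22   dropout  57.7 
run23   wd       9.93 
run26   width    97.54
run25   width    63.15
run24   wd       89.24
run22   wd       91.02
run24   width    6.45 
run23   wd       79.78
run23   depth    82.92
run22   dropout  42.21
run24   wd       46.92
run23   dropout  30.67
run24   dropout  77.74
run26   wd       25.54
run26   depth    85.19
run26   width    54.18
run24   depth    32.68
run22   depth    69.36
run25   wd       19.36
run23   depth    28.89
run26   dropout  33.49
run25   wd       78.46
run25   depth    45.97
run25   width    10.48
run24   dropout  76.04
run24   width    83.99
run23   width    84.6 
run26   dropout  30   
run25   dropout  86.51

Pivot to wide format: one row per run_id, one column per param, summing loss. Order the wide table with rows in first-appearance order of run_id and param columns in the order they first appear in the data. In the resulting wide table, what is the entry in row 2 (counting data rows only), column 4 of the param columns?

174.48

With rows in first-appearance order of run_id, row 2 is run_id=run22. param columns in first-appearance order: width, depth, dropout, wd; column 4 is wd.
Long rows with run_id=run22, param=wd: 83.46 + 91.02 = 174.48.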